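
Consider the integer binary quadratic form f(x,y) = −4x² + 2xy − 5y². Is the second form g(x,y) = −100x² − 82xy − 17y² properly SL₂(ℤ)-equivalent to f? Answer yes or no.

D₁ = -76, D₂ = -76
f is negative-definite; reduce −f:
−f: reduced (well bottom): (4,-2,5) with a≤c, −a<b≤a
flip sign back: reduced form of f is (-4,2,-5)
g is negative-definite; reduce −g:
−g: flip: (100,82,17)→(17,-82,100)
−g: translate: b→-14 (≡-82 mod 34), so (17,-82,100)→(17,-14,4)
−g: flip: (17,-14,4)→(4,14,17)
−g: translate: b→-2 (≡14 mod 8), so (4,14,17)→(4,-2,5)
−g: reduced (well bottom): (4,-2,5) with a≤c, −a<b≤a
flip sign back: reduced form of g is (-4,2,-5)
reduced forms (-4, 2, -5) vs (-4, 2, -5) ⇒ equivalent

yes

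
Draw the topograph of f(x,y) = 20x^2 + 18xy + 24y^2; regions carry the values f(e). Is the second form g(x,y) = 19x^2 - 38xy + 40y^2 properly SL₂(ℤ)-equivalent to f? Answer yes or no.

D₁ = -1596, D₂ = -1596
f: reduced (well bottom): (20,18,24) with a≤c, −a<b≤a
g: translate: b→0 (≡-38 mod 38), so (19,-38,40)→(19,0,21)
g: reduced (well bottom): (19,0,21) with a≤c, −a<b≤a
reduced forms (20, 18, 24) vs (19, 0, 21) ⇒ inequivalent

no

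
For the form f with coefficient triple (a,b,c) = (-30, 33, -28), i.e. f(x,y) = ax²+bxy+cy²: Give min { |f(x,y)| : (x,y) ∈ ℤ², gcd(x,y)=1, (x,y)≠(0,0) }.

translate: b→27 (≡-33 mod 60), so (30,-33,28)→(30,27,25)
flip: (30,27,25)→(25,-27,30)
translate: b→23 (≡-27 mod 50), so (25,-27,30)→(25,23,28)
reduced (well bottom): (25,23,28) with a≤c, −a<b≤a
well minimum |f| = |-25| = 25 (negative-definite)

25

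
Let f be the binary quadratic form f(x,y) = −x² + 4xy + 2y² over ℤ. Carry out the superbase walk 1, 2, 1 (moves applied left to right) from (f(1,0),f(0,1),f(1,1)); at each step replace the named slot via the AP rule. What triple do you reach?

start (-1,2,5) = (f(1,0),f(0,1),f(1,1))
replace slot 1: 2·(2+5) − (-1) = 15 → (15,2,5)
replace slot 2: 2·(15+5) − 2 = 38 → (15,38,5)
replace slot 1: 2·(38+5) − 15 = 71 → (71,38,5)

71,38,5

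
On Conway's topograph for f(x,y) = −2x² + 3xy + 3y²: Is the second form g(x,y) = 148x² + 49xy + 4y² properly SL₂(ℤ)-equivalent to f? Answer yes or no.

D₁ = 33, D₂ = 33
river cycle of f (length 4): (3, 3, -2), (-2, 5, 1), (1, 5, -2), (-2, 3, 3)
river cycle of g (length 4): (-2, 5, 1), (1, 5, -2), (-2, 3, 3), (3, 3, -2)
cycles coincide ⇒ equivalent

yes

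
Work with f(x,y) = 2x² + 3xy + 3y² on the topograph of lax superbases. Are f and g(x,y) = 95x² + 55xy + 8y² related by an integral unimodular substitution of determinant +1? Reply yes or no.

D₁ = -15, D₂ = -15
f: translate: b→-1 (≡3 mod 4), so (2,3,3)→(2,-1,2)
f: flip: (2,-1,2)→(2,1,2)
f: reduced (well bottom): (2,1,2) with a≤c, −a<b≤a
g: flip: (95,55,8)→(8,-55,95)
g: translate: b→-7 (≡-55 mod 16), so (8,-55,95)→(8,-7,2)
g: flip: (8,-7,2)→(2,7,8)
g: translate: b→-1 (≡7 mod 4), so (2,7,8)→(2,-1,2)
g: flip: (2,-1,2)→(2,1,2)
g: reduced (well bottom): (2,1,2) with a≤c, −a<b≤a
reduced forms (2, 1, 2) vs (2, 1, 2) ⇒ equivalent

yes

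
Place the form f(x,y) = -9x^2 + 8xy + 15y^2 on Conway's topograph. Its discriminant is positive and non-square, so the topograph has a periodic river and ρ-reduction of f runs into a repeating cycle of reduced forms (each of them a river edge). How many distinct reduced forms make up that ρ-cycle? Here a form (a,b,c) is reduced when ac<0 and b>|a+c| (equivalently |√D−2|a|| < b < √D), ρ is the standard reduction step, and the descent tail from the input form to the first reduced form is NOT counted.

D = 604, ⌊√D⌋ = 24
river: ρ → (15,22,-2)
river: ρ → (-2,22,15)
river: ρ → (15,8,-9)
river: ρ → (-9,10,14)
river: ρ → (14,18,-5)
river: ρ → (-5,22,6)
river: ρ → (6,14,-17)
river: ρ → (-17,20,3)
river: ρ → (3,22,-10)
river: ρ → (-10,18,7)
river: ρ → (7,24,-1)
river: ρ → (-1,24,7)
river: ρ → (7,18,-10)
river: ρ → (-10,22,3)
river: ρ → (3,20,-17)
river: ρ → (-17,14,6)
river: ρ → (6,22,-5)
river: ρ → (-5,18,14)
river: ρ → (14,10,-9)
river: ρ → (-9,8,15)
ρ-cycle length = 20 (tail of 0 descent steps not counted)

20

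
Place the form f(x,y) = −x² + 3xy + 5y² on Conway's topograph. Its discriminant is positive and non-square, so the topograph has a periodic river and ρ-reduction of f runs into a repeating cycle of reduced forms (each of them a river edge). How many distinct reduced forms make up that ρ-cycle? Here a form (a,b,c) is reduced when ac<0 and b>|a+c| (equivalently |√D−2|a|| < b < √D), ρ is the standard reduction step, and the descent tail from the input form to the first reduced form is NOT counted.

D = 29, ⌊√D⌋ = 5
descent: ρ → (5,-3,-1)
descent: ρ → (-1,5,1)  [lands on river]
river: ρ → (1,5,-1)
ρ-cycle length = 2 (tail of 2 descent steps not counted)

2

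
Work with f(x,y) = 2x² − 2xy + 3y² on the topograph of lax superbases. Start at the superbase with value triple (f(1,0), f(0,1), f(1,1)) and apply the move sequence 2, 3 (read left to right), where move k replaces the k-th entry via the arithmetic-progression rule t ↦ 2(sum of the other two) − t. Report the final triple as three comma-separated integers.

start (2,3,3) = (f(1,0),f(0,1),f(1,1))
replace slot 2: 2·(2+3) − 3 = 7 → (2,7,3)
replace slot 3: 2·(2+7) − 3 = 15 → (2,7,15)

2,7,15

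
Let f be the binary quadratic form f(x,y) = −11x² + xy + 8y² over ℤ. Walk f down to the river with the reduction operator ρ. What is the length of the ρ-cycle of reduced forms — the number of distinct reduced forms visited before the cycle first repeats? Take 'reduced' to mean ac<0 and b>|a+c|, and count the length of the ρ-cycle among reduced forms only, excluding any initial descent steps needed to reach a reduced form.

D = 353, ⌊√D⌋ = 18
descent: ρ → (8,15,-4)  [lands on river]
river: ρ → (-4,17,4)
river: ρ → (4,15,-8)
river: ρ → (-8,17,2)
river: ρ → (2,15,-16)
river: ρ → (-16,17,1)
river: ρ → (1,17,-16)
river: ρ → (-16,15,2)
river: ρ → (2,17,-8)
river: ρ → (-8,15,4)
river: ρ → (4,17,-4)
river: ρ → (-4,15,8)
river: ρ → (8,17,-2)
river: ρ → (-2,15,16)
river: ρ → (16,17,-1)
river: ρ → (-1,17,16)
river: ρ → (16,15,-2)
river: ρ → (-2,17,8)
ρ-cycle length = 18 (tail of 1 descent step not counted)

18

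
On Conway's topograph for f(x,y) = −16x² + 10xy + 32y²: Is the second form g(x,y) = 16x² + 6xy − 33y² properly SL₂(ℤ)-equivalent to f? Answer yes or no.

D₁ = 2148, D₂ = 2148
river cycle of f (length 16): (-16, 42, 6), (6, 42, -16), (-16, 22, 26), (26, 30, -12), (-12, 42, 8), (8, 38, -22), (-22, 6, 24), (24, 42, -4), (-4, 46, 2), (2, 46, -4), … (6 more)
river cycle of g (length 20): (16, 38, -11), (-11, 28, 31), (31, 34, -8), (-8, 46, 1), (1, 46, -8), (-8, 34, 31), (31, 28, -11), (-11, 38, 16), (16, 26, -23), (-23, 20, 19), … (10 more)
cycles differ ⇒ inequivalent

no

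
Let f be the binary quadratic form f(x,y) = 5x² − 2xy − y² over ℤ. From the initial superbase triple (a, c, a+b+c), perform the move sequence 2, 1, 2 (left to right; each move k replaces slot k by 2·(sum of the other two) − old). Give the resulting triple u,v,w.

start (5,-1,2) = (f(1,0),f(0,1),f(1,1))
replace slot 2: 2·(5+2) − (-1) = 15 → (5,15,2)
replace slot 1: 2·(15+2) − 5 = 29 → (29,15,2)
replace slot 2: 2·(29+2) − 15 = 47 → (29,47,2)

29,47,2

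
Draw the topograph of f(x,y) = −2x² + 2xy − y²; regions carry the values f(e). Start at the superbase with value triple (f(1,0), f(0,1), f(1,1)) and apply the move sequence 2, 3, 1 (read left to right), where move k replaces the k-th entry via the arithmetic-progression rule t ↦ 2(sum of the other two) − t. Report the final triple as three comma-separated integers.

start (-2,-1,-1) = (f(1,0),f(0,1),f(1,1))
replace slot 2: 2·((-2)+(-1)) − (-1) = -5 → (-2,-5,-1)
replace slot 3: 2·((-2)+(-5)) − (-1) = -13 → (-2,-5,-13)
replace slot 1: 2·((-5)+(-13)) − (-2) = -34 → (-34,-5,-13)

-34,-5,-13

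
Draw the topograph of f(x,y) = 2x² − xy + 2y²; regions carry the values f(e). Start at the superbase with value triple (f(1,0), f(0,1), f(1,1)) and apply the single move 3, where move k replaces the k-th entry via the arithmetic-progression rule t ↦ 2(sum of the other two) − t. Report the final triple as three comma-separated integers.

start (2,2,3) = (f(1,0),f(0,1),f(1,1))
replace slot 3: 2·(2+2) − 3 = 5 → (2,2,5)

2,2,5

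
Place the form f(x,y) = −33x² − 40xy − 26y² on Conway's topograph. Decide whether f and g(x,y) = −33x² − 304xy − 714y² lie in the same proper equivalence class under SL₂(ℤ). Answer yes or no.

D₁ = -1832, D₂ = -1832
f is negative-definite; reduce −f:
−f: translate: b→-26 (≡40 mod 66), so (33,40,26)→(33,-26,19)
−f: flip: (33,-26,19)→(19,26,33)
−f: translate: b→-12 (≡26 mod 38), so (19,26,33)→(19,-12,26)
−f: reduced (well bottom): (19,-12,26) with a≤c, −a<b≤a
flip sign back: reduced form of f is (-19,12,-26)
g is negative-definite; reduce −g:
−g: translate: b→-26 (≡304 mod 66), so (33,304,714)→(33,-26,19)
−g: flip: (33,-26,19)→(19,26,33)
−g: translate: b→-12 (≡26 mod 38), so (19,26,33)→(19,-12,26)
−g: reduced (well bottom): (19,-12,26) with a≤c, −a<b≤a
flip sign back: reduced form of g is (-19,12,-26)
reduced forms (-19, 12, -26) vs (-19, 12, -26) ⇒ equivalent

yes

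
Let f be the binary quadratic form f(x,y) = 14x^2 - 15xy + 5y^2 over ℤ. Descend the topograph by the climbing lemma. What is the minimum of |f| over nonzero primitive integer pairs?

translate: b→13 (≡-15 mod 28), so (14,-15,5)→(14,13,4)
flip: (14,13,4)→(4,-13,14)
translate: b→3 (≡-13 mod 8), so (4,-13,14)→(4,3,4)
reduced (well bottom): (4,3,4) with a≤c, −a<b≤a
well minimum = a = 4

4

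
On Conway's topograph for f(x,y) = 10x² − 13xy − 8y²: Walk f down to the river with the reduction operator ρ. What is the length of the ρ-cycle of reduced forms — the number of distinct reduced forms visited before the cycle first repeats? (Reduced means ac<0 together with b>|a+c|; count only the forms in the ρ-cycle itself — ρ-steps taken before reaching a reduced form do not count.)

D = 489, ⌊√D⌋ = 22
descent: ρ → (-8,13,10)  [lands on river]
river: ρ → (10,7,-11)
river: ρ → (-11,15,6)
river: ρ → (6,21,-2)
river: ρ → (-2,19,16)
river: ρ → (16,13,-5)
river: ρ → (-5,17,10)
river: ρ → (10,3,-12)
river: ρ → (-12,21,1)
river: ρ → (1,21,-12)
river: ρ → (-12,3,10)
river: ρ → (10,17,-5)
river: ρ → (-5,13,16)
river: ρ → (16,19,-2)
river: ρ → (-2,21,6)
river: ρ → (6,15,-11)
river: ρ → (-11,7,10)
river: ρ → (10,13,-8)
river: ρ → (-8,19,4)
river: ρ → (4,21,-3)
river: ρ → (-3,21,4)
river: ρ → (4,19,-8)
ρ-cycle length = 22 (tail of 1 descent step not counted)

22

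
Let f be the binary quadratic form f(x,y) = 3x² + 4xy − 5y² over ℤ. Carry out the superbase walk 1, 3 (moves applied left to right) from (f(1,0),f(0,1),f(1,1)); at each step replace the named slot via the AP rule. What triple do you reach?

start (3,-5,2) = (f(1,0),f(0,1),f(1,1))
replace slot 1: 2·((-5)+2) − 3 = -9 → (-9,-5,2)
replace slot 3: 2·((-9)+(-5)) − 2 = -30 → (-9,-5,-30)

-9,-5,-30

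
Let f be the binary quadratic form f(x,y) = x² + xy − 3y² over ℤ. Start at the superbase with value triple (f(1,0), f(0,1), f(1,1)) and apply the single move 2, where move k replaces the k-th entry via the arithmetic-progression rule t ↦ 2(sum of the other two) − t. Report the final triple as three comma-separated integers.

start (1,-3,-1) = (f(1,0),f(0,1),f(1,1))
replace slot 2: 2·(1+(-1)) − (-3) = 3 → (1,3,-1)

1,3,-1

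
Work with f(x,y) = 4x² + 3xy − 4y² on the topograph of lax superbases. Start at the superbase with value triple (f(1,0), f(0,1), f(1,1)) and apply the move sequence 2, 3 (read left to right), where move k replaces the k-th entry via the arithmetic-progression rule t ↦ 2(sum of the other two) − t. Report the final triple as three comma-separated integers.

start (4,-4,3) = (f(1,0),f(0,1),f(1,1))
replace slot 2: 2·(4+3) − (-4) = 18 → (4,18,3)
replace slot 3: 2·(4+18) − 3 = 41 → (4,18,41)

4,18,41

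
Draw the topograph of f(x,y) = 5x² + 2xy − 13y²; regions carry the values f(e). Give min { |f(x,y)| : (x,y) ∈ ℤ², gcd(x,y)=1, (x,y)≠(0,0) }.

descent: ρ → (-13,-2,5)
descent: ρ → (5,12,-6)  [lands on river]
river: ρ → (-6,12,5)
river: ρ → (5,8,-10)
river: ρ → (-10,12,3)
river: ρ → (3,12,-10)
river: ρ → (-10,8,5)
closes: descent 2, river 6
min |a| on river = 3

3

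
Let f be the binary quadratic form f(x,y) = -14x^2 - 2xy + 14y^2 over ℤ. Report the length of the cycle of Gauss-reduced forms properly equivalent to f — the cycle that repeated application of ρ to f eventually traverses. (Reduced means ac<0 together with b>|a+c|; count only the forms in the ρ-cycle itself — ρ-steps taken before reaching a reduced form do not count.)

D = 788, ⌊√D⌋ = 28
descent: ρ → (14,2,-14)  [lands on river]
river: ρ → (-14,26,2)
river: ρ → (2,26,-14)
river: ρ → (-14,2,14)
river: ρ → (14,26,-2)
river: ρ → (-2,26,14)
ρ-cycle length = 6 (tail of 1 descent step not counted)

6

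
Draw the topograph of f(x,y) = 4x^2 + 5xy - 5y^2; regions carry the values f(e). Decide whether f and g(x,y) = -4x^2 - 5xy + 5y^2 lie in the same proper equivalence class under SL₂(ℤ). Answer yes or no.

D₁ = 105, D₂ = 105
river cycle of f (length 6): (-5, 5, 4), (4, 3, -6), (-6, 9, 1), (1, 9, -6), (-6, 3, 4), (4, 5, -5)
river cycle of g (length 6): (5, 5, -4), (-4, 3, 6), (6, 9, -1), (-1, 9, 6), (6, 3, -4), (-4, 5, 5)
cycles differ ⇒ inequivalent

no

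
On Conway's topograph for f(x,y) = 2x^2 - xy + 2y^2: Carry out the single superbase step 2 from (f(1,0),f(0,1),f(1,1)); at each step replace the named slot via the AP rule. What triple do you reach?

start (2,2,3) = (f(1,0),f(0,1),f(1,1))
replace slot 2: 2·(2+3) − 2 = 8 → (2,8,3)

2,8,3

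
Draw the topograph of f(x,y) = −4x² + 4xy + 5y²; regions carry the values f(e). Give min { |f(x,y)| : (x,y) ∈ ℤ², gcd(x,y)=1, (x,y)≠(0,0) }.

river: ρ → (5,6,-3)
river: ρ → (-3,6,5)
river: ρ → (5,4,-4)
river: ρ → (-4,4,5)
closes: descent 0, river 4
min |a| on river = 3

3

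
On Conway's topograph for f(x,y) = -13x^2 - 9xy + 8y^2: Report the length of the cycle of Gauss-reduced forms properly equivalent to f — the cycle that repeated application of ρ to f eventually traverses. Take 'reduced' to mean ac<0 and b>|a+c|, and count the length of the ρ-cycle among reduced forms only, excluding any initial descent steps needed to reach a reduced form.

D = 497, ⌊√D⌋ = 22
descent: ρ → (8,9,-13)  [lands on river]
river: ρ → (-13,17,4)
river: ρ → (4,15,-17)
river: ρ → (-17,19,2)
river: ρ → (2,21,-7)
river: ρ → (-7,21,2)
river: ρ → (2,19,-17)
river: ρ → (-17,15,4)
river: ρ → (4,17,-13)
river: ρ → (-13,9,8)
river: ρ → (8,7,-14)
river: ρ → (-14,21,1)
river: ρ → (1,21,-14)
river: ρ → (-14,7,8)
ρ-cycle length = 14 (tail of 1 descent step not counted)

14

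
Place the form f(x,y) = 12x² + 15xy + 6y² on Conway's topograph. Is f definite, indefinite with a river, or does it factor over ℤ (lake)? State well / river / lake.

D = b²−4ac = 15² − 4·12·6 = -63
D < 0 ⇒ definite ⇒ every region one sign ⇒ single well

well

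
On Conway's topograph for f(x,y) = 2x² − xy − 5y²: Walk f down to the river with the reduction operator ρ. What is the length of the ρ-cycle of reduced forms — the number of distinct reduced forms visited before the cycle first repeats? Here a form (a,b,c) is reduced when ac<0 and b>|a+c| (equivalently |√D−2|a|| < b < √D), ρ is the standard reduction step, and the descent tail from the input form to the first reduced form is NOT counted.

D = 41, ⌊√D⌋ = 6
descent: ρ → (-5,1,2)
descent: ρ → (2,3,-4)  [lands on river]
river: ρ → (-4,5,1)
river: ρ → (1,5,-4)
river: ρ → (-4,3,2)
river: ρ → (2,5,-2)
river: ρ → (-2,3,4)
river: ρ → (4,5,-1)
river: ρ → (-1,5,4)
river: ρ → (4,3,-2)
river: ρ → (-2,5,2)
ρ-cycle length = 10 (tail of 2 descent steps not counted)

10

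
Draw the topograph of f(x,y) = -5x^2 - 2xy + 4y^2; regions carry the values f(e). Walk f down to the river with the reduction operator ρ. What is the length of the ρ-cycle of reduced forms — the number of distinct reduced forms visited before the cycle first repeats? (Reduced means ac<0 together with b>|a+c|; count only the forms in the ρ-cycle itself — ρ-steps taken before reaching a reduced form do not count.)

D = 84, ⌊√D⌋ = 9
descent: ρ → (4,2,-5)  [lands on river]
river: ρ → (-5,8,1)
river: ρ → (1,8,-5)
river: ρ → (-5,2,4)
river: ρ → (4,6,-3)
river: ρ → (-3,6,4)
ρ-cycle length = 6 (tail of 1 descent step not counted)

6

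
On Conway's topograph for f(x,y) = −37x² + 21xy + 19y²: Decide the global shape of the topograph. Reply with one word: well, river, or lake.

D = b²−4ac = 21² − 4·(-37)·19 = 3253
D > 0 non-square ⇒ indefinite ⇒ periodic river

river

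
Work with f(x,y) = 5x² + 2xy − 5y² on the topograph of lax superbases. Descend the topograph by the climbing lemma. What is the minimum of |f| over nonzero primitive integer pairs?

river: ρ → (-5,8,2)
river: ρ → (2,8,-5)
river: ρ → (-5,2,5)
river: ρ → (5,8,-2)
river: ρ → (-2,8,5)
river: ρ → (5,2,-5)
closes: descent 0, river 6
min |a| on river = 2

2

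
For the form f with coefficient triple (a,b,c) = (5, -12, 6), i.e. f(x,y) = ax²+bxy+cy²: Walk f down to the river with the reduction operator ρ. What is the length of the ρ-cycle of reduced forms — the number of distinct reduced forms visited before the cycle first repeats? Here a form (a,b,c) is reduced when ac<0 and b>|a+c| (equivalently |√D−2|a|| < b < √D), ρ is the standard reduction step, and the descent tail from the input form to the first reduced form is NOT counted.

D = 24, ⌊√D⌋ = 4
descent: ρ → (6,0,-1)
descent: ρ → (-1,4,2)  [lands on river]
river: ρ → (2,4,-1)
ρ-cycle length = 2 (tail of 2 descent steps not counted)

2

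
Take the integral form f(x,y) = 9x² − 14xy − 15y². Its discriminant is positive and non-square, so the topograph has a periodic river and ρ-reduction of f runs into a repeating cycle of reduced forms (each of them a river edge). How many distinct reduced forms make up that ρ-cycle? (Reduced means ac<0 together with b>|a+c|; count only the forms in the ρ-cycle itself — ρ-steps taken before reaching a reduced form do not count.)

D = 736, ⌊√D⌋ = 27
descent: ρ → (-15,14,9)  [lands on river]
river: ρ → (9,22,-7)
river: ρ → (-7,20,12)
river: ρ → (12,4,-15)
river: ρ → (-15,26,1)
river: ρ → (1,26,-15)
river: ρ → (-15,4,12)
river: ρ → (12,20,-7)
river: ρ → (-7,22,9)
river: ρ → (9,14,-15)
river: ρ → (-15,16,8)
river: ρ → (8,16,-15)
ρ-cycle length = 12 (tail of 1 descent step not counted)

12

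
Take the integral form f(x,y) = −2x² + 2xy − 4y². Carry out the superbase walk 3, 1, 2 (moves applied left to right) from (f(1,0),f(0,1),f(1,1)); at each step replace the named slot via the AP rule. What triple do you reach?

start (-2,-4,-4) = (f(1,0),f(0,1),f(1,1))
replace slot 3: 2·((-2)+(-4)) − (-4) = -8 → (-2,-4,-8)
replace slot 1: 2·((-4)+(-8)) − (-2) = -22 → (-22,-4,-8)
replace slot 2: 2·((-22)+(-8)) − (-4) = -56 → (-22,-56,-8)

-22,-56,-8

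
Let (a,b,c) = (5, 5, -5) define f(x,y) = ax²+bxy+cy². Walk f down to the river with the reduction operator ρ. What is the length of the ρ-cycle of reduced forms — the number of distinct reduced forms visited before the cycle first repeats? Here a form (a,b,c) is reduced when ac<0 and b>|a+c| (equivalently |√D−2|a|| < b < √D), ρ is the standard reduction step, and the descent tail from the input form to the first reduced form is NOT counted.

D = 125, ⌊√D⌋ = 11
river: ρ → (-5,5,5)
river: ρ → (5,5,-5)
ρ-cycle length = 2 (tail of 0 descent steps not counted)

2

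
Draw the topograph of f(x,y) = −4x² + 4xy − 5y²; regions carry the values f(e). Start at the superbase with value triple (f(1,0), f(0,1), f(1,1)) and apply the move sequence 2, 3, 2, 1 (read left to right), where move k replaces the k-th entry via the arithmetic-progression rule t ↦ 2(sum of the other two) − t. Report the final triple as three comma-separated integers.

start (-4,-5,-5) = (f(1,0),f(0,1),f(1,1))
replace slot 2: 2·((-4)+(-5)) − (-5) = -13 → (-4,-13,-5)
replace slot 3: 2·((-4)+(-13)) − (-5) = -29 → (-4,-13,-29)
replace slot 2: 2·((-4)+(-29)) − (-13) = -53 → (-4,-53,-29)
replace slot 1: 2·((-53)+(-29)) − (-4) = -160 → (-160,-53,-29)

-160,-53,-29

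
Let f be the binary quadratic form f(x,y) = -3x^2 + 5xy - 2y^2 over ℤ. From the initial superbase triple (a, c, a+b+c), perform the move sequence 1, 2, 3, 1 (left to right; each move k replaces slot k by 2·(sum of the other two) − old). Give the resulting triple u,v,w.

start (-3,-2,0) = (f(1,0),f(0,1),f(1,1))
replace slot 1: 2·((-2)+0) − (-3) = -1 → (-1,-2,0)
replace slot 2: 2·((-1)+0) − (-2) = 0 → (-1,0,0)
replace slot 3: 2·((-1)+0) − 0 = -2 → (-1,0,-2)
replace slot 1: 2·(0+(-2)) − (-1) = -3 → (-3,0,-2)

-3,0,-2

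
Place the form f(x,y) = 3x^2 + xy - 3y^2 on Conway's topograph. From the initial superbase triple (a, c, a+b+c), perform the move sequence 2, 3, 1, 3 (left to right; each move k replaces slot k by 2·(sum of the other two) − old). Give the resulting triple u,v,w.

start (3,-3,1) = (f(1,0),f(0,1),f(1,1))
replace slot 2: 2·(3+1) − (-3) = 11 → (3,11,1)
replace slot 3: 2·(3+11) − 1 = 27 → (3,11,27)
replace slot 1: 2·(11+27) − 3 = 73 → (73,11,27)
replace slot 3: 2·(73+11) − 27 = 141 → (73,11,141)

73,11,141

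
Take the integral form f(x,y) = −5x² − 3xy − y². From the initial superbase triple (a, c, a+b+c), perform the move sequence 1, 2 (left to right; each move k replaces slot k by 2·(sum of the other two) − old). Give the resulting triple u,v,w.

start (-5,-1,-9) = (f(1,0),f(0,1),f(1,1))
replace slot 1: 2·((-1)+(-9)) − (-5) = -15 → (-15,-1,-9)
replace slot 2: 2·((-15)+(-9)) − (-1) = -47 → (-15,-47,-9)

-15,-47,-9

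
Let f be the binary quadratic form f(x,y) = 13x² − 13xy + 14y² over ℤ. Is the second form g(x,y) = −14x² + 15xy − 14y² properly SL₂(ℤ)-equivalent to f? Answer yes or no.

D₁ = -559, D₂ = -559
f: translate: b→13 (≡-13 mod 26), so (13,-13,14)→(13,13,14)
f: reduced (well bottom): (13,13,14) with a≤c, −a<b≤a
g is negative-definite; reduce −g:
−g: translate: b→13 (≡-15 mod 28), so (14,-15,14)→(14,13,13)
−g: flip: (14,13,13)→(13,-13,14)
−g: translate: b→13 (≡-13 mod 26), so (13,-13,14)→(13,13,14)
−g: reduced (well bottom): (13,13,14) with a≤c, −a<b≤a
flip sign back: reduced form of g is (-13,-13,-14)
reduced forms (13, 13, 14) vs (-13, -13, -14) ⇒ inequivalent

no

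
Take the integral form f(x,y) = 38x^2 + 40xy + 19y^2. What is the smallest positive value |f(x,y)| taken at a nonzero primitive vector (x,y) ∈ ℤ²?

translate: b→-36 (≡40 mod 76), so (38,40,19)→(38,-36,17)
flip: (38,-36,17)→(17,36,38)
translate: b→2 (≡36 mod 34), so (17,36,38)→(17,2,19)
reduced (well bottom): (17,2,19) with a≤c, −a<b≤a
well minimum = a = 17

17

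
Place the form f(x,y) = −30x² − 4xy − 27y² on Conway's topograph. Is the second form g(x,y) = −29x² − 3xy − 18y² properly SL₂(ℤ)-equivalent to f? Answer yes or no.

D₁ = -3224, D₂ = -2079
discriminants differ ⇒ not SL₂(ℤ)-equivalent

no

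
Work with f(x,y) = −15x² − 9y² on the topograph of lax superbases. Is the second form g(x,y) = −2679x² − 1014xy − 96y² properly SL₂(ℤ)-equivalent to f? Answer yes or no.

D₁ = -540, D₂ = -540
f is negative-definite; reduce −f:
−f: flip: (15,0,9)→(9,0,15)
−f: reduced (well bottom): (9,0,15) with a≤c, −a<b≤a
flip sign back: reduced form of f is (-9,0,-15)
g is negative-definite; reduce −g:
−g: flip: (2679,1014,96)→(96,-1014,2679)
−g: translate: b→-54 (≡-1014 mod 192), so (96,-1014,2679)→(96,-54,9)
−g: flip: (96,-54,9)→(9,54,96)
−g: translate: b→0 (≡54 mod 18), so (9,54,96)→(9,0,15)
−g: reduced (well bottom): (9,0,15) with a≤c, −a<b≤a
flip sign back: reduced form of g is (-9,0,-15)
reduced forms (-9, 0, -15) vs (-9, 0, -15) ⇒ equivalent

yes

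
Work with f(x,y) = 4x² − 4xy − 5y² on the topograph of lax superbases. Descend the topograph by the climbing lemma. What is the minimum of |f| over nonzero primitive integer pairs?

descent: ρ → (-5,4,4)  [lands on river]
river: ρ → (4,4,-5)
river: ρ → (-5,6,3)
river: ρ → (3,6,-5)
closes: descent 1, river 4
min |a| on river = 3

3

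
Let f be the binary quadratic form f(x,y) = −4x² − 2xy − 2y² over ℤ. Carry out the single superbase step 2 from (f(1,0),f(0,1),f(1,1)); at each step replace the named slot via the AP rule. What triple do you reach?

start (-4,-2,-8) = (f(1,0),f(0,1),f(1,1))
replace slot 2: 2·((-4)+(-8)) − (-2) = -22 → (-4,-22,-8)

-4,-22,-8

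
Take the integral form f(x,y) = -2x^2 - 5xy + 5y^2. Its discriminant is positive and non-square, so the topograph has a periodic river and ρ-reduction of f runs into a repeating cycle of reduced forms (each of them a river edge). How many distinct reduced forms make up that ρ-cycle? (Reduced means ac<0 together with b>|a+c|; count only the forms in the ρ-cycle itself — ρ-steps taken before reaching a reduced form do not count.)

D = 65, ⌊√D⌋ = 8
descent: ρ → (5,5,-2)  [lands on river]
river: ρ → (-2,7,2)
river: ρ → (2,5,-5)
river: ρ → (-5,5,2)
river: ρ → (2,7,-2)
river: ρ → (-2,5,5)
ρ-cycle length = 6 (tail of 1 descent step not counted)

6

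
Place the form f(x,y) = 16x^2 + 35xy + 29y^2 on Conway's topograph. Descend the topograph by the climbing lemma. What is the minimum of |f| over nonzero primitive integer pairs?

translate: b→3 (≡35 mod 32), so (16,35,29)→(16,3,10)
flip: (16,3,10)→(10,-3,16)
reduced (well bottom): (10,-3,16) with a≤c, −a<b≤a
well minimum = a = 10

10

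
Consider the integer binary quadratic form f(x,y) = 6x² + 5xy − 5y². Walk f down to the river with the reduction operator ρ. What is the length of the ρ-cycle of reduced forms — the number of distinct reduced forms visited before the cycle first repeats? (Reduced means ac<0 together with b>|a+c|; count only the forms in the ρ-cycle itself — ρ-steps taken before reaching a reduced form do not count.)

D = 145, ⌊√D⌋ = 12
river: ρ → (-5,5,6)
river: ρ → (6,7,-4)
river: ρ → (-4,9,4)
river: ρ → (4,7,-6)
river: ρ → (-6,5,5)
river: ρ → (5,5,-6)
river: ρ → (-6,7,4)
river: ρ → (4,9,-4)
river: ρ → (-4,7,6)
river: ρ → (6,5,-5)
ρ-cycle length = 10 (tail of 0 descent steps not counted)

10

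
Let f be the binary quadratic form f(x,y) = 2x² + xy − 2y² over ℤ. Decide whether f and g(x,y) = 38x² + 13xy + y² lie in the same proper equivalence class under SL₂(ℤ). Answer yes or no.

D₁ = 17, D₂ = 17
river cycle of f (length 6): (-2, 3, 1), (1, 3, -2), (-2, 1, 2), (2, 3, -1), (-1, 3, 2), (2, 1, -2)
river cycle of g (length 6): (1, 3, -2), (-2, 1, 2), (2, 3, -1), (-1, 3, 2), (2, 1, -2), (-2, 3, 1)
cycles coincide ⇒ equivalent

yes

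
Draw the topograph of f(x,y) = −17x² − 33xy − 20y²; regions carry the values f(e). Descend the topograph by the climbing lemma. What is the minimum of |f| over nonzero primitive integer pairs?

translate: b→-1 (≡33 mod 34), so (17,33,20)→(17,-1,4)
flip: (17,-1,4)→(4,1,17)
reduced (well bottom): (4,1,17) with a≤c, −a<b≤a
well minimum |f| = |-4| = 4 (negative-definite)

4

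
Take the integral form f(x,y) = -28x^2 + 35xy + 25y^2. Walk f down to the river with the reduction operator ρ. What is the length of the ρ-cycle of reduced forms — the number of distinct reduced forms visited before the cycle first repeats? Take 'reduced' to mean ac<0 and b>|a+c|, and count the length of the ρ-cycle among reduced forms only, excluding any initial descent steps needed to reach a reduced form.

D = 4025, ⌊√D⌋ = 63
river: ρ → (25,15,-38)
river: ρ → (-38,61,2)
river: ρ → (2,63,-7)
river: ρ → (-7,63,2)
river: ρ → (2,61,-38)
river: ρ → (-38,15,25)
river: ρ → (25,35,-28)
river: ρ → (-28,21,32)
river: ρ → (32,43,-17)
river: ρ → (-17,59,8)
river: ρ → (8,53,-38)
river: ρ → (-38,23,23)
river: ρ → (23,23,-38)
river: ρ → (-38,53,8)
river: ρ → (8,59,-17)
river: ρ → (-17,43,32)
river: ρ → (32,21,-28)
river: ρ → (-28,35,25)
ρ-cycle length = 18 (tail of 0 descent steps not counted)

18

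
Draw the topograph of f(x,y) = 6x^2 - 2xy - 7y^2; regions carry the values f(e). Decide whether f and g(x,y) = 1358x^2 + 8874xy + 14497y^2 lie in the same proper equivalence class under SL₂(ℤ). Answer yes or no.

D₁ = 172, D₂ = 172
river cycle of f (length 10): (-7, 2, 6), (6, 10, -3), (-3, 8, 9), (9, 10, -2), (-2, 10, 9), (9, 8, -3), (-3, 10, 6), (6, 2, -7), (-7, 12, 1), (1, 12, -7)
river cycle of g (length 10): (6, 10, -3), (-3, 8, 9), (9, 10, -2), (-2, 10, 9), (9, 8, -3), (-3, 10, 6), (6, 2, -7), (-7, 12, 1), (1, 12, -7), (-7, 2, 6)
cycles coincide ⇒ equivalent

yes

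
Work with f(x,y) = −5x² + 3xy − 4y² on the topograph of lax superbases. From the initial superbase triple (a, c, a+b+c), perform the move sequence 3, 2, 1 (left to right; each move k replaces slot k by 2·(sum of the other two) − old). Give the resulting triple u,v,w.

start (-5,-4,-6) = (f(1,0),f(0,1),f(1,1))
replace slot 3: 2·((-5)+(-4)) − (-6) = -12 → (-5,-4,-12)
replace slot 2: 2·((-5)+(-12)) − (-4) = -30 → (-5,-30,-12)
replace slot 1: 2·((-30)+(-12)) − (-5) = -79 → (-79,-30,-12)

-79,-30,-12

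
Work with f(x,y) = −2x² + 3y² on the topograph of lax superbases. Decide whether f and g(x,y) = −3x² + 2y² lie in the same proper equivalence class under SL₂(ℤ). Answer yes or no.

D₁ = 24, D₂ = 24
river cycle of f (length 2): (-2, 4, 1), (1, 4, -2)
river cycle of g (length 2): (2, 4, -1), (-1, 4, 2)
cycles differ ⇒ inequivalent

no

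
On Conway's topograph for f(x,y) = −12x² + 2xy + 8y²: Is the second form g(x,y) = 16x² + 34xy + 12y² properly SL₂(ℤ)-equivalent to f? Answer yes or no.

D₁ = 388, D₂ = 388
river cycle of f (length 18): (8, 14, -6), (-6, 10, 12), (12, 14, -4), (-4, 18, 4), (4, 14, -12), (-12, 10, 6), (6, 14, -8), (-8, 18, 2), (2, 18, -8), (-8, 14, 6), … (8 more)
river cycle of g (length 18): (12, 14, -4), (-4, 18, 4), (4, 14, -12), (-12, 10, 6), (6, 14, -8), (-8, 18, 2), (2, 18, -8), (-8, 14, 6), (6, 10, -12), (-12, 14, 4), … (8 more)
cycles coincide ⇒ equivalent

yes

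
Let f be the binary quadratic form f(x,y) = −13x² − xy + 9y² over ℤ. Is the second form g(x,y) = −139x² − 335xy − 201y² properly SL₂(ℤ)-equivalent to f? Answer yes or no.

D₁ = 469, D₂ = 469
river cycle of f (length 4): (9, 19, -3), (-3, 17, 15), (15, 13, -5), (-5, 17, 9)
river cycle of g (length 4): (-5, 17, 9), (9, 19, -3), (-3, 17, 15), (15, 13, -5)
cycles coincide ⇒ equivalent

yes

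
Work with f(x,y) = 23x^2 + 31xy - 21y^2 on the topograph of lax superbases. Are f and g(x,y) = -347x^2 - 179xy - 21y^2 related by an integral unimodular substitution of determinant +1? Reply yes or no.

D₁ = 2893, D₂ = 2893
river cycle of f (length 24): (-21, 53, 1), (1, 53, -21), (-21, 31, 23), (23, 15, -29), (-29, 43, 9), (9, 47, -19), (-19, 29, 27), (27, 25, -21), (-21, 17, 31), (31, 45, -7), … (14 more)
river cycle of g (length 24): (-21, 53, 1), (1, 53, -21), (-21, 31, 23), (23, 15, -29), (-29, 43, 9), (9, 47, -19), (-19, 29, 27), (27, 25, -21), (-21, 17, 31), (31, 45, -7), … (14 more)
cycles coincide ⇒ equivalent

yes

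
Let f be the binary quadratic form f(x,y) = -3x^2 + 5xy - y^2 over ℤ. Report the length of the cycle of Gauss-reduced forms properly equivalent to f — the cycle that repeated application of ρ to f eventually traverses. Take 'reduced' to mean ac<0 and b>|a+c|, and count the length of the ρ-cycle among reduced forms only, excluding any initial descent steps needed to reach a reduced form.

D = 13, ⌊√D⌋ = 3
descent: ρ → (-1,3,1)  [lands on river]
river: ρ → (1,3,-1)
ρ-cycle length = 2 (tail of 1 descent step not counted)

2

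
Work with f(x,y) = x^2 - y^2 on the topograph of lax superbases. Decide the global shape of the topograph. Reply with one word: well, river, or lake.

D = b²−4ac = 0² − 4·1·(-1) = 4
D = 2² is a perfect square ⇒ form factors over ℤ ⇒ lakes

lake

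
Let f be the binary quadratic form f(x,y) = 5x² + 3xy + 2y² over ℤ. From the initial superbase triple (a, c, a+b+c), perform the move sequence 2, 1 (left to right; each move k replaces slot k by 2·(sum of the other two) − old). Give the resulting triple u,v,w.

start (5,2,10) = (f(1,0),f(0,1),f(1,1))
replace slot 2: 2·(5+10) − 2 = 28 → (5,28,10)
replace slot 1: 2·(28+10) − 5 = 71 → (71,28,10)

71,28,10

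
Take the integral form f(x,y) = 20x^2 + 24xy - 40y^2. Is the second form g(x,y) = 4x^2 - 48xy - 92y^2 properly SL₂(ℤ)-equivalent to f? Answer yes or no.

D₁ = 3776, D₂ = 3776
river cycle of f (length 6): (-40, 56, 4), (4, 56, -40), (-40, 24, 20), (20, 56, -8), (-8, 56, 20), (20, 24, -40)
river cycle of g (length 6): (4, 56, -40), (-40, 24, 20), (20, 56, -8), (-8, 56, 20), (20, 24, -40), (-40, 56, 4)
cycles coincide ⇒ equivalent

yes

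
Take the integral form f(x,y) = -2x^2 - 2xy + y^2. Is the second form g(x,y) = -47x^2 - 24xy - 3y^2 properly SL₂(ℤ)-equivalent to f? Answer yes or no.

D₁ = 12, D₂ = 12
river cycle of f (length 2): (1, 2, -2), (-2, 2, 1)
river cycle of g (length 2): (1, 2, -2), (-2, 2, 1)
cycles coincide ⇒ equivalent

yes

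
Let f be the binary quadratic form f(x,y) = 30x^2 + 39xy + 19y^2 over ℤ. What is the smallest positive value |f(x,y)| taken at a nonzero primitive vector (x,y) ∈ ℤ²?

translate: b→-21 (≡39 mod 60), so (30,39,19)→(30,-21,10)
flip: (30,-21,10)→(10,21,30)
translate: b→1 (≡21 mod 20), so (10,21,30)→(10,1,19)
reduced (well bottom): (10,1,19) with a≤c, −a<b≤a
well minimum = a = 10

10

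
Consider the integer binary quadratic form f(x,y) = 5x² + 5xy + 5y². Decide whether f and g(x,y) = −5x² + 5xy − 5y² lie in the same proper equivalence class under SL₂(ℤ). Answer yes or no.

D₁ = -75, D₂ = -75
f: reduced (well bottom): (5,5,5) with a≤c, −a<b≤a
g is negative-definite; reduce −g:
−g: translate: b→5 (≡-5 mod 10), so (5,-5,5)→(5,5,5)
−g: reduced (well bottom): (5,5,5) with a≤c, −a<b≤a
flip sign back: reduced form of g is (-5,-5,-5)
reduced forms (5, 5, 5) vs (-5, -5, -5) ⇒ inequivalent

no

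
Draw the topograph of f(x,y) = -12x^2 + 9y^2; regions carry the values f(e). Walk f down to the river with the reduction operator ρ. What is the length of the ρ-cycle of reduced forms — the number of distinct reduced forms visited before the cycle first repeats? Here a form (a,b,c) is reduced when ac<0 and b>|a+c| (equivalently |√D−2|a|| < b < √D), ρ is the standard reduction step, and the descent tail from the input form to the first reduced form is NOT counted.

D = 432, ⌊√D⌋ = 20
descent: ρ → (9,18,-3)  [lands on river]
river: ρ → (-3,18,9)
ρ-cycle length = 2 (tail of 1 descent step not counted)

2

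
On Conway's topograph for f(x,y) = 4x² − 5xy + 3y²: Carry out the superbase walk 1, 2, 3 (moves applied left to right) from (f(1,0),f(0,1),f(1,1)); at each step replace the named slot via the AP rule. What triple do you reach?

start (4,3,2) = (f(1,0),f(0,1),f(1,1))
replace slot 1: 2·(3+2) − 4 = 6 → (6,3,2)
replace slot 2: 2·(6+2) − 3 = 13 → (6,13,2)
replace slot 3: 2·(6+13) − 2 = 36 → (6,13,36)

6,13,36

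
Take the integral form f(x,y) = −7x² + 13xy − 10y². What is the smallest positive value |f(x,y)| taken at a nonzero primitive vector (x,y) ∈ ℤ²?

translate: b→1 (≡-13 mod 14), so (7,-13,10)→(7,1,4)
flip: (7,1,4)→(4,-1,7)
reduced (well bottom): (4,-1,7) with a≤c, −a<b≤a
well minimum |f| = |-4| = 4 (negative-definite)

4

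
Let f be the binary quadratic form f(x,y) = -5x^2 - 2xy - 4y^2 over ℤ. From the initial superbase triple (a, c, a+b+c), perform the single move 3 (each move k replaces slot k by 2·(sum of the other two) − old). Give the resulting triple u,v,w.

start (-5,-4,-11) = (f(1,0),f(0,1),f(1,1))
replace slot 3: 2·((-5)+(-4)) − (-11) = -7 → (-5,-4,-7)

-5,-4,-7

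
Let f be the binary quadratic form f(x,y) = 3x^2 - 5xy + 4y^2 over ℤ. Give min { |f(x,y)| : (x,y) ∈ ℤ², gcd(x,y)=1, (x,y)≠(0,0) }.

translate: b→1 (≡-5 mod 6), so (3,-5,4)→(3,1,2)
flip: (3,1,2)→(2,-1,3)
reduced (well bottom): (2,-1,3) with a≤c, −a<b≤a
well minimum = a = 2

2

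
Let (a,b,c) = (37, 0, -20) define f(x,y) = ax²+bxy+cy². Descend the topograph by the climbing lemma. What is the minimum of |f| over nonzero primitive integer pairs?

descent: ρ → (-20,40,17)  [lands on river]
river: ρ → (17,28,-32)
river: ρ → (-32,36,13)
river: ρ → (13,42,-23)
river: ρ → (-23,50,5)
river: ρ → (5,50,-23)
river: ρ → (-23,42,13)
river: ρ → (13,36,-32)
river: ρ → (-32,28,17)
river: ρ → (17,40,-20)
closes: descent 1, river 10
min |a| on river = 5

5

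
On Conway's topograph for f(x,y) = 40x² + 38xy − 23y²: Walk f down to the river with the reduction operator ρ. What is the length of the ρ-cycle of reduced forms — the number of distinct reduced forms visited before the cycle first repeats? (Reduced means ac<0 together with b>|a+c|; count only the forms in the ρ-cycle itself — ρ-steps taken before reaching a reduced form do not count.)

D = 5124, ⌊√D⌋ = 71
river: ρ → (-23,54,24)
river: ρ → (24,42,-35)
river: ρ → (-35,28,31)
river: ρ → (31,34,-32)
river: ρ → (-32,30,33)
river: ρ → (33,36,-29)
river: ρ → (-29,22,40)
river: ρ → (40,58,-11)
river: ρ → (-11,52,55)
river: ρ → (55,58,-8)
river: ρ → (-8,70,7)
river: ρ → (7,70,-8)
river: ρ → (-8,58,55)
river: ρ → (55,52,-11)
river: ρ → (-11,58,40)
river: ρ → (40,22,-29)
river: ρ → (-29,36,33)
river: ρ → (33,30,-32)
river: ρ → (-32,34,31)
river: ρ → (31,28,-35)
river: ρ → (-35,42,24)
river: ρ → (24,54,-23)
river: ρ → (-23,38,40)
river: ρ → (40,42,-21)
river: ρ → (-21,42,40)
river: ρ → (40,38,-23)
ρ-cycle length = 26 (tail of 0 descent steps not counted)

26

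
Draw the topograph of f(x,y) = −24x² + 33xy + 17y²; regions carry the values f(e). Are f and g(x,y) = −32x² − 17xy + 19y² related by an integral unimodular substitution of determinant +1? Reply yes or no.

D₁ = 2721, D₂ = 2721
river cycle of f (length 58): (17, 35, -22), (-22, 9, 30), (30, 51, -1), (-1, 51, 30), (30, 9, -22), (-22, 35, 17), (17, 33, -24), (-24, 15, 26), (26, 37, -13), (-13, 41, 20), … (48 more)
river cycle of g (length 58): (19, 17, -32), (-32, 47, 4), (4, 49, -20), (-20, 31, 22), (22, 13, -29), (-29, 45, 6), (6, 51, -5), (-5, 49, 16), (16, 47, -8), (-8, 49, 10), … (48 more)
cycles differ ⇒ inequivalent

no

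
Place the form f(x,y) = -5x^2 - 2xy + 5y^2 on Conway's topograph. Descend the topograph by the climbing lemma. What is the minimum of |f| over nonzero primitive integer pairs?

descent: ρ → (5,2,-5)  [lands on river]
river: ρ → (-5,8,2)
river: ρ → (2,8,-5)
river: ρ → (-5,2,5)
river: ρ → (5,8,-2)
river: ρ → (-2,8,5)
closes: descent 1, river 6
min |a| on river = 2

2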